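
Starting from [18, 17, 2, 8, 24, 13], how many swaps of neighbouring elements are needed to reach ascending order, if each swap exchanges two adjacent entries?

8

Minimum adjacent swaps = number of inversions (each swap of adjacent out-of-order elements removes one inversion and no swap can remove more).
Count inversions — for each element, later elements that are smaller:
18: 17, 2, 8, 13 → 4
17: 2, 8, 13 → 3
2: none → 0
8: none → 0
24: 13 → 1
13: none → 0
Total inversions: 4 + 3 + 0 + 0 + 1 + 0 = 8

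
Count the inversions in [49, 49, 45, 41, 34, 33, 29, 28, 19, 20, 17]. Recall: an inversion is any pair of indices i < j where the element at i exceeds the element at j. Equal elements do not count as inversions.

For each element, count later entries that are smaller:
49 → 45, 41, 34, 33, 29, 28, 19, 20, 17 → 9
49 → 45, 41, 34, 33, 29, 28, 19, 20, 17 → 9
45 → 41, 34, 33, 29, 28, 19, 20, 17 → 8
41 → 34, 33, 29, 28, 19, 20, 17 → 7
34 → 33, 29, 28, 19, 20, 17 → 6
33 → 29, 28, 19, 20, 17 → 5
29 → 28, 19, 20, 17 → 4
28 → 19, 20, 17 → 3
19 → 17 → 1
20 → 17 → 1
17 → none → 0
Sum: 9 + 9 + 8 + 7 + 6 + 5 + 4 + 3 + 1 + 1 + 0 = 53

Out-of-order pairs: 53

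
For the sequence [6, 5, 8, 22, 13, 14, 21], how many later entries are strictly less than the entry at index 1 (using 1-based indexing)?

The element at index 1 is 6.
Elements after it: 5, 8, 22, 13, 14, 21
Those smaller than 6: 5

1 such element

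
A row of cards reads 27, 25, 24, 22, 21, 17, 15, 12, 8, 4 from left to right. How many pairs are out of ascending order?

Count, for each position, how many later elements it exceeds:
27: 9
25: 8
24: 7
22: 6
21: 5
17: 4
15: 3
12: 2
8: 1
4: 0
Sum: 9 + 8 + 7 + 6 + 5 + 4 + 3 + 2 + 1 + 0 = 45

Inversions: 45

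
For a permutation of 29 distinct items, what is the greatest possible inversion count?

406 inversions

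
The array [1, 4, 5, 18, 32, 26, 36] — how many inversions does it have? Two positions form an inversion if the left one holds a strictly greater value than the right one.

1

Sweep left to right; for each value list the smaller values that follow it:
1 → none → 0
4 → none → 0
5 → none → 0
18 → none → 0
32 → 26 → 1
26 → none → 0
36 → none → 0
Sum: 0 + 0 + 0 + 0 + 1 + 0 + 0 = 1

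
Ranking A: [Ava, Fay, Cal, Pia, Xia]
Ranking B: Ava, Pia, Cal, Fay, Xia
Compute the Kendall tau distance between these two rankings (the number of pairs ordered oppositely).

3 discordant pairs

Assign each item its position (1..5) in the first ordering, then rewrite the second ordering as that position sequence:
positions: Ava→1, Fay→2, Cal→3, Pia→4, Xia→5
second ordering as positions: [1, 4, 3, 2, 5]
Discordant pairs = inversions in this position sequence.
1: 0
4: 3, 2 → 2
3: 2 → 1
2: 0
5: 0
Total: 0 + 2 + 1 + 0 + 0 = 3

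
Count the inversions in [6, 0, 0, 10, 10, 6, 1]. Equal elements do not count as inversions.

Element-by-element contributions:
6 → 0, 0, 1 → 3
0 → none → 0
0 → none → 0
10 → 6, 1 → 2
10 → 6, 1 → 2
6 → 1 → 1
1 → none → 0
Sum: 3 + 0 + 0 + 2 + 2 + 1 + 0 = 8

8 inversions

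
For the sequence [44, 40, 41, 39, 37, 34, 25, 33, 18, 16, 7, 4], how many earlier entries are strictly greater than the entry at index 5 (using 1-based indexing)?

4

The element at index 5 is 37.
Elements before it: 44, 40, 41, 39
Those larger than 37: 44, 40, 41, 39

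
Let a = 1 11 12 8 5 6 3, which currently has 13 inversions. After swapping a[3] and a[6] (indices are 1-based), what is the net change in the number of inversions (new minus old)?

-3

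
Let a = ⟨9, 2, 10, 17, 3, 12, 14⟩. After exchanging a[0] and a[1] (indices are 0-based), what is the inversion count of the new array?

There are 5 inversions.

Positions 0 and 1 hold 9 and 2; after swapping, the array is [2, 9, 10, 17, 3, 12, 14].
Count, for each position, how many later elements it exceeds:
2: 0
9: 1
10: 1
17: 3
3: 0
12: 0
14: 0
Sum: 0 + 1 + 1 + 3 + 0 + 0 + 0 = 5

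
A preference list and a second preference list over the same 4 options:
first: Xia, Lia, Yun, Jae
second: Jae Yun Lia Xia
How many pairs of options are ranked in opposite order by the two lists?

Assign each item its position (1..4) in the first ordering, then rewrite the second ordering as that position sequence:
positions: Xia→1, Lia→2, Yun→3, Jae→4
second ordering as positions: [4, 3, 2, 1]
Discordant pairs = inversions in this position sequence.
4: 3, 2, 1 → 3
3: 2, 1 → 2
2: 1 → 1
1: 0
Total: 3 + 2 + 1 + 0 = 6

6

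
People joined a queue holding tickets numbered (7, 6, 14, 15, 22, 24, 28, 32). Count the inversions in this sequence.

Element-by-element contributions:
7: 1
6: 0
14: 0
15: 0
22: 0
24: 0
28: 0
32: 0
Sum: 1 + 0 + 0 + 0 + 0 + 0 + 0 + 0 = 1

1 inversion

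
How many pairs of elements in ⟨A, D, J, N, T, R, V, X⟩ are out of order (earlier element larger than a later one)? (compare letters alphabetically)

Count, for each position, how many later elements it exceeds:
A: 0
D: 0
J: 0
N: 0
T: 1
R: 0
V: 0
X: 0
Sum: 0 + 0 + 0 + 0 + 1 + 0 + 0 + 0 = 1

1 out-of-order pair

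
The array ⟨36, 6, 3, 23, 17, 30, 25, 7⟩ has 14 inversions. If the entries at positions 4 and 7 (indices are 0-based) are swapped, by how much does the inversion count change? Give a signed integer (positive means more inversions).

-1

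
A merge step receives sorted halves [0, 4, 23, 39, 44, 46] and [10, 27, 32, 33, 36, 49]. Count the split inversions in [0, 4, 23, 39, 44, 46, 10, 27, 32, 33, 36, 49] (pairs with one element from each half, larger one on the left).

For each element r of the right run, count left-run elements greater than r:
r = 10: 23, 39, 44, 46 → 4
r = 27: 39, 44, 46 → 3
r = 32: 39, 44, 46 → 3
r = 33: 39, 44, 46 → 3
r = 36: 39, 44, 46 → 3
r = 49: none → 0
Cross-inversions: 4 + 3 + 3 + 3 + 3 + 0 = 16

16 split inversions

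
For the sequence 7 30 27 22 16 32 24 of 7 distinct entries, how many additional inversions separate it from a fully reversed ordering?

Maximum inversions for 7 distinct elements is C(7, 2) = 7·6/2 = 21.
Current inversions — for each element, count later smaller elements:
7: 0
30: 4
27: 3
22: 1
16: 0
32: 1
24: 0
Current total: 0 + 4 + 3 + 1 + 0 + 1 + 0 = 9
Shortfall: 21 − 9 = 12

12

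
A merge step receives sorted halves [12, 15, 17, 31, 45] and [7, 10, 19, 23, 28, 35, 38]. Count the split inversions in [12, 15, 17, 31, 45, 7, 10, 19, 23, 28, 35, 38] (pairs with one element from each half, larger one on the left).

18

Count, for every r in R, how many entries of L exceed r:
r = 7: 12, 15, 17, 31, 45 → 5
r = 10: 12, 15, 17, 31, 45 → 5
r = 19: 31, 45 → 2
r = 23: 31, 45 → 2
r = 28: 31, 45 → 2
r = 35: 45 → 1
r = 38: 45 → 1
Cross-inversions: 5 + 5 + 2 + 2 + 2 + 1 + 1 = 18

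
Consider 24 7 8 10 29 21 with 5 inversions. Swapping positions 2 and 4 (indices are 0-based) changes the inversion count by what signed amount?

Positions 2 and 4 hold 8 and 29; after swapping, the array is [24, 7, 29, 10, 8, 21].
Count, for each position, how many later elements it exceeds:
24 → 7, 10, 8, 21 → 4
7 → none → 0
29 → 10, 8, 21 → 3
10 → 8 → 1
8 → none → 0
21 → none → 0
Sum: 4 + 0 + 3 + 1 + 0 + 0 = 8
Change: 8 − 5 = +3

+3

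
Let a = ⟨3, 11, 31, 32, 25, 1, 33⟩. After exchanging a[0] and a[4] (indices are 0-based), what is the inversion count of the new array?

Inversions: 10

Positions 0 and 4 hold 3 and 25; after swapping, the array is [25, 11, 31, 32, 3, 1, 33].
Sweep left to right; for each value list the smaller values that follow it:
25: 3
11: 2
31: 2
32: 2
3: 1
1: 0
33: 0
Sum: 3 + 2 + 2 + 2 + 1 + 0 + 0 = 10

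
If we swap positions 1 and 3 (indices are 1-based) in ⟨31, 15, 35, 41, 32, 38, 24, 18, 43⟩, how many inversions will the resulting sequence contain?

16 inversions

Positions 1 and 3 hold 31 and 35; after swapping, the array is [35, 15, 31, 41, 32, 38, 24, 18, 43].
Count, for each position, how many later elements it exceeds:
35 → 15, 31, 32, 24, 18 → 5
15 → none → 0
31 → 24, 18 → 2
41 → 32, 38, 24, 18 → 4
32 → 24, 18 → 2
38 → 24, 18 → 2
24 → 18 → 1
18 → none → 0
43 → none → 0
Sum: 5 + 0 + 2 + 4 + 2 + 2 + 1 + 0 + 0 = 16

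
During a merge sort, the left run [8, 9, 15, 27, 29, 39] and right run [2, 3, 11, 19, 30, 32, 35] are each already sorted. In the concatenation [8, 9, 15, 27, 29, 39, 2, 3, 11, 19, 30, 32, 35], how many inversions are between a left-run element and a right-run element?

Count, for every r in R, how many entries of L exceed r:
r = 2: 8, 9, 15, 27, 29, 39 → 6
r = 3: 8, 9, 15, 27, 29, 39 → 6
r = 11: 15, 27, 29, 39 → 4
r = 19: 27, 29, 39 → 3
r = 30: 39 → 1
r = 32: 39 → 1
r = 35: 39 → 1
Cross-inversions: 6 + 6 + 4 + 3 + 1 + 1 + 1 = 22

22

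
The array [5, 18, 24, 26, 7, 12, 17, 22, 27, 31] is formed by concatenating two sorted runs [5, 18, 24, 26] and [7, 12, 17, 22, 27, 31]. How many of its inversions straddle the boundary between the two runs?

Take each right-half value and tally the left-half values above it:
r = 7: 18, 24, 26 → 3
r = 12: 18, 24, 26 → 3
r = 17: 18, 24, 26 → 3
r = 22: 24, 26 → 2
r = 27: none → 0
r = 31: none → 0
Cross-inversions: 3 + 3 + 3 + 2 + 0 + 0 = 11

11 cross-inversions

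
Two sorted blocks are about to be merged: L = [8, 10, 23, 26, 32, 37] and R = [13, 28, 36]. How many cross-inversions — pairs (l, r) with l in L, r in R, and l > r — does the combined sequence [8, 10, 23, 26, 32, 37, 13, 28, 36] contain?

7

Count, for every r in R, how many entries of L exceed r:
r = 13: 23, 26, 32, 37 → 4
r = 28: 32, 37 → 2
r = 36: 37 → 1
Cross-inversions: 4 + 2 + 1 = 7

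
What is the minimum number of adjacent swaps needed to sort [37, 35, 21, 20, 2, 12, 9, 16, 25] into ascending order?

Each adjacent swap fixes exactly one inversion, so the minimum swap count equals the number of inversions.
Count inversions — for each element, later elements that are smaller:
37: 35, 21, 20, 2, 12, 9, 16, 25 → 8
35: 21, 20, 2, 12, 9, 16, 25 → 7
21: 20, 2, 12, 9, 16 → 5
20: 2, 12, 9, 16 → 4
2: none → 0
12: 9 → 1
9: none → 0
16: none → 0
25: none → 0
Total inversions: 8 + 7 + 5 + 4 + 0 + 1 + 0 + 0 + 0 = 25

There are 25 adjacent swaps.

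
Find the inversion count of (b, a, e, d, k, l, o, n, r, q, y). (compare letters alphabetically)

4

For each element, count later entries that are smaller:
b: 1
a: 0
e: 1
d: 0
k: 0
l: 0
o: 1
n: 0
r: 1
q: 0
y: 0
Sum: 1 + 0 + 1 + 0 + 0 + 0 + 1 + 0 + 1 + 0 + 0 = 4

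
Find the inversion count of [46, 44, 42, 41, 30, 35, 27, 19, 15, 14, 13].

For each element, count later entries that are smaller:
46 → 44, 42, 41, 30, 35, 27, 19, 15, 14, 13 → 10
44 → 42, 41, 30, 35, 27, 19, 15, 14, 13 → 9
42 → 41, 30, 35, 27, 19, 15, 14, 13 → 8
41 → 30, 35, 27, 19, 15, 14, 13 → 7
30 → 27, 19, 15, 14, 13 → 5
35 → 27, 19, 15, 14, 13 → 5
27 → 19, 15, 14, 13 → 4
19 → 15, 14, 13 → 3
15 → 14, 13 → 2
14 → 13 → 1
13 → none → 0
Sum: 10 + 9 + 8 + 7 + 5 + 5 + 4 + 3 + 2 + 1 + 0 = 54

Out-of-order pairs: 54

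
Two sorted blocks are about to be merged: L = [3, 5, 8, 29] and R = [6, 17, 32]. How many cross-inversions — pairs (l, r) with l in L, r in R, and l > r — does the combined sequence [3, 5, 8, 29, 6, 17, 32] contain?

Split inversions: 3

Count, for every r in R, how many entries of L exceed r:
r = 6: 8, 29 → 2
r = 17: 29 → 1
r = 32: none → 0
Cross-inversions: 2 + 1 + 0 = 3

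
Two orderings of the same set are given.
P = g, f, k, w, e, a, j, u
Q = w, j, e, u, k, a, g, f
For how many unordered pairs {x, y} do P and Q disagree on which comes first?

Disagreeing pairs: 19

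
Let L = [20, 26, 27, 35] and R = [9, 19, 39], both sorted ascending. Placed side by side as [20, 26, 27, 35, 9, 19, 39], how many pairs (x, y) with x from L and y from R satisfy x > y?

For each element r of the right run, count left-run elements greater than r:
r = 9: 20, 26, 27, 35 → 4
r = 19: 20, 26, 27, 35 → 4
r = 39: none → 0
Cross-inversions: 4 + 4 + 0 = 8

8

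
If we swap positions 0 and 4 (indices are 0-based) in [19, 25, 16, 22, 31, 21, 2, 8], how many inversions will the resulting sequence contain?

Positions 0 and 4 hold 19 and 31; after swapping, the array is [31, 25, 16, 22, 19, 21, 2, 8].
Sweep left to right; for each value list the smaller values that follow it:
31 → 25, 16, 22, 19, 21, 2, 8 → 7
25 → 16, 22, 19, 21, 2, 8 → 6
16 → 2, 8 → 2
22 → 19, 21, 2, 8 → 4
19 → 2, 8 → 2
21 → 2, 8 → 2
2 → none → 0
8 → none → 0
Sum: 7 + 6 + 2 + 4 + 2 + 2 + 0 + 0 = 23

23 inversions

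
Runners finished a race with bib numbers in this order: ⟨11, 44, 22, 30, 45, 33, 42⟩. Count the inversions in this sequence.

6 inversions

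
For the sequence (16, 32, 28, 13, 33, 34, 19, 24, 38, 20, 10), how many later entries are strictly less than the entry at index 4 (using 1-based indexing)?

The element at index 4 is 13.
Elements after it: 33, 34, 19, 24, 38, 20, 10
Those smaller than 13: 10

1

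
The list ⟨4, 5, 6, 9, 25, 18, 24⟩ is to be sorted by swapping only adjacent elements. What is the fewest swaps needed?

Each adjacent swap fixes exactly one inversion, so the minimum swap count equals the number of inversions.
Count inversions — for each element, later elements that are smaller:
4: none → 0
5: none → 0
6: none → 0
9: none → 0
25: 18, 24 → 2
18: none → 0
24: none → 0
Total inversions: 0 + 0 + 0 + 0 + 2 + 0 + 0 = 2

2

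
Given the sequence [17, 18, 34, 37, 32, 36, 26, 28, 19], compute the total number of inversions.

17 inversions

Sweep left to right; for each value list the smaller values that follow it:
17 → none → 0
18 → none → 0
34 → 32, 26, 28, 19 → 4
37 → 32, 36, 26, 28, 19 → 5
32 → 26, 28, 19 → 3
36 → 26, 28, 19 → 3
26 → 19 → 1
28 → 19 → 1
19 → none → 0
Sum: 0 + 0 + 4 + 5 + 3 + 3 + 1 + 1 + 0 = 17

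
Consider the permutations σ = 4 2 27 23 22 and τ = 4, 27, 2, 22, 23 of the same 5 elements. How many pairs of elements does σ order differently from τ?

Assign each item its position (1..5) in the first ordering, then rewrite the second ordering as that position sequence:
positions: 4→1, 2→2, 27→3, 23→4, 22→5
second ordering as positions: [1, 3, 2, 5, 4]
Discordant pairs = inversions in this position sequence.
1: 0
3: 2 → 1
2: 0
5: 4 → 1
4: 0
Total: 0 + 1 + 0 + 1 + 0 = 2

2 discordant pairs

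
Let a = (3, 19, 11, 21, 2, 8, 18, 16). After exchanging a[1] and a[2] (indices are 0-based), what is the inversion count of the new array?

Inversions: 12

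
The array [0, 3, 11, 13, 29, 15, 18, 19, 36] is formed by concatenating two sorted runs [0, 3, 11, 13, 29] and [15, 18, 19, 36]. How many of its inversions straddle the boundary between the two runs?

3

For each element r of the right run, count left-run elements greater than r:
r = 15: 29 → 1
r = 18: 29 → 1
r = 19: 29 → 1
r = 36: none → 0
Cross-inversions: 1 + 1 + 1 + 0 = 3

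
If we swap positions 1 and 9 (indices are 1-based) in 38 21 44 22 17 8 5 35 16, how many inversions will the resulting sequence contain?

17

Positions 1 and 9 hold 38 and 16; after swapping, the array is [16, 21, 44, 22, 17, 8, 5, 35, 38].
Count, for each position, how many later elements it exceeds:
16 → 8, 5 → 2
21 → 17, 8, 5 → 3
44 → 22, 17, 8, 5, 35, 38 → 6
22 → 17, 8, 5 → 3
17 → 8, 5 → 2
8 → 5 → 1
5 → none → 0
35 → none → 0
38 → none → 0
Sum: 2 + 3 + 6 + 3 + 2 + 1 + 0 + 0 + 0 = 17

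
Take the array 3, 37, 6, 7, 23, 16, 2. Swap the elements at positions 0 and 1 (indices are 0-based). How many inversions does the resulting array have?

12

Positions 0 and 1 hold 3 and 37; after swapping, the array is [37, 3, 6, 7, 23, 16, 2].
Sweep left to right; for each value list the smaller values that follow it:
37: 6
3: 1
6: 1
7: 1
23: 2
16: 1
2: 0
Sum: 6 + 1 + 1 + 1 + 2 + 1 + 0 = 12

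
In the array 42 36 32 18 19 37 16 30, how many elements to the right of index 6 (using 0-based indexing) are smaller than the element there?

0 such elements

The element at index 6 is 16.
Elements after it: 30
None of them are smaller than 16.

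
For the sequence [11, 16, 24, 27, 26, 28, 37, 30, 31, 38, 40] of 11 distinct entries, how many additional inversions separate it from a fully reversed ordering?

52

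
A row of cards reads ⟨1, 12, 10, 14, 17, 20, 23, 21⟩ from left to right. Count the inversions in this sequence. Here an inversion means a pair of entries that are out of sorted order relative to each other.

2

For each element, count later entries that are smaller:
1 → none → 0
12 → 10 → 1
10 → none → 0
14 → none → 0
17 → none → 0
20 → none → 0
23 → 21 → 1
21 → none → 0
Sum: 0 + 1 + 0 + 0 + 0 + 0 + 1 + 0 = 2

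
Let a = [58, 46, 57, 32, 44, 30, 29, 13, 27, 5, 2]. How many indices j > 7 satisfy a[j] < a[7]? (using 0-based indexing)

2 such elements

The element at index 7 is 13.
Elements after it: 27, 5, 2
Those smaller than 13: 5, 2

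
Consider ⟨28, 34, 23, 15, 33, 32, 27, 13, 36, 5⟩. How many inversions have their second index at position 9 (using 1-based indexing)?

The element at index 9 is 36.
Elements before it: 28, 34, 23, 15, 33, 32, 27, 13
None of them are larger than 36.

0 such elements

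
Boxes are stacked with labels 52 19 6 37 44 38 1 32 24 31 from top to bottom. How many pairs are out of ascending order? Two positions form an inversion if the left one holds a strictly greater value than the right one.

27

Element-by-element contributions:
52 → 19, 6, 37, 44, 38, 1, 32, 24, 31 → 9
19 → 6, 1 → 2
6 → 1 → 1
37 → 1, 32, 24, 31 → 4
44 → 38, 1, 32, 24, 31 → 5
38 → 1, 32, 24, 31 → 4
1 → none → 0
32 → 24, 31 → 2
24 → none → 0
31 → none → 0
Sum: 9 + 2 + 1 + 4 + 5 + 4 + 0 + 2 + 0 + 0 = 27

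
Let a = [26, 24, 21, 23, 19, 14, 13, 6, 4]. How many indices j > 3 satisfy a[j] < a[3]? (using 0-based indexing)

5

The element at index 3 is 23.
Elements after it: 19, 14, 13, 6, 4
Those smaller than 23: 19, 14, 13, 6, 4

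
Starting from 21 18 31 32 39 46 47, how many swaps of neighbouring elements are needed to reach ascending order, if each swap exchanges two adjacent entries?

The minimum number of adjacent swaps to sort an array equals its inversion count, since every such swap removes exactly one inversion.
Count inversions — for each element, later elements that are smaller:
21: 18 → 1
18: none → 0
31: none → 0
32: none → 0
39: none → 0
46: none → 0
47: none → 0
Total inversions: 1 + 0 + 0 + 0 + 0 + 0 + 0 = 1

1 adjacent swap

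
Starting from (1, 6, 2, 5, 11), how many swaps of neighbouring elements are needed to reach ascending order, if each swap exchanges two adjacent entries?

2 adjacent swaps

The minimum number of adjacent swaps to sort an array equals its inversion count, since every such swap removes exactly one inversion.
Count inversions — for each element, later elements that are smaller:
1: none → 0
6: 2, 5 → 2
2: none → 0
5: none → 0
11: none → 0
Total inversions: 0 + 2 + 0 + 0 + 0 = 2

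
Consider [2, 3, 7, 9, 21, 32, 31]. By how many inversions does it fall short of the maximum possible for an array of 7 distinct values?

Maximum inversions for 7 distinct elements is C(7, 2) = 7·6/2 = 21.
Current inversions — for each element, count later smaller elements:
2: 0
3: 0
7: 0
9: 0
21: 0
32: 1
31: 0
Current total: 0 + 0 + 0 + 0 + 0 + 1 + 0 = 1
Shortfall: 21 − 1 = 20

20 inversions short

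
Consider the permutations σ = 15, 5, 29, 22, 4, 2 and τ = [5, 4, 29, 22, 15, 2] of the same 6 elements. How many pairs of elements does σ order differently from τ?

6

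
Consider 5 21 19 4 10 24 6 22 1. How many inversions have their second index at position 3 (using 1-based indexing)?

The element at index 3 is 19.
Elements before it: 5, 21
Those larger than 19: 21

1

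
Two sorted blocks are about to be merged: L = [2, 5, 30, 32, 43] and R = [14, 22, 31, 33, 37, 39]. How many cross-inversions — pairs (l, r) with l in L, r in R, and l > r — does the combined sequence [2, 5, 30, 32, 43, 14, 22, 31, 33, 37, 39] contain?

Split inversions: 11

For each element r of the right run, count left-run elements greater than r:
r = 14: 30, 32, 43 → 3
r = 22: 30, 32, 43 → 3
r = 31: 32, 43 → 2
r = 33: 43 → 1
r = 37: 43 → 1
r = 39: 43 → 1
Cross-inversions: 3 + 3 + 2 + 1 + 1 + 1 = 11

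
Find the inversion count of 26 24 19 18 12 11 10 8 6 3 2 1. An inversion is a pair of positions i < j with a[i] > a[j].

66

Element-by-element contributions:
26: 11
24: 10
19: 9
18: 8
12: 7
11: 6
10: 5
8: 4
6: 3
3: 2
2: 1
1: 0
Sum: 11 + 10 + 9 + 8 + 7 + 6 + 5 + 4 + 3 + 2 + 1 + 0 = 66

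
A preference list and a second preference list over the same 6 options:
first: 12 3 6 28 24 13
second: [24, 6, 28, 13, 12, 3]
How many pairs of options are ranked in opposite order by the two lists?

10 pairs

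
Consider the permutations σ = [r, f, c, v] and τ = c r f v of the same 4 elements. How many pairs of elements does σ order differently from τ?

Assign each item its position (1..4) in the first ordering, then rewrite the second ordering as that position sequence:
positions: r→1, f→2, c→3, v→4
second ordering as positions: [3, 1, 2, 4]
Discordant pairs = inversions in this position sequence.
3: 1, 2 → 2
1: 0
2: 0
4: 0
Total: 2 + 0 + 0 + 0 = 2

2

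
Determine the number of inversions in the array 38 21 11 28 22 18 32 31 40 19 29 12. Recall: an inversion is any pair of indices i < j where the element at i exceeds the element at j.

There are 34 out-of-order pairs.

For each element, count later entries that are smaller:
38: 10
21: 4
11: 0
28: 4
22: 3
18: 1
32: 4
31: 3
40: 3
19: 1
29: 1
12: 0
Sum: 10 + 4 + 0 + 4 + 3 + 1 + 4 + 3 + 3 + 1 + 1 + 0 = 34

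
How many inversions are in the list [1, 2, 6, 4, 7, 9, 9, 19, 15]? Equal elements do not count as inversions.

2 inversions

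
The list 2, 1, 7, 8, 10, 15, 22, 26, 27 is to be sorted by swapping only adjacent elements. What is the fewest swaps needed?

Each adjacent swap fixes exactly one inversion, so the minimum swap count equals the number of inversions.
Count inversions — for each element, later elements that are smaller:
2: 1 → 1
1: none → 0
7: none → 0
8: none → 0
10: none → 0
15: none → 0
22: none → 0
26: none → 0
27: none → 0
Total inversions: 1 + 0 + 0 + 0 + 0 + 0 + 0 + 0 + 0 = 1

1 adjacent swap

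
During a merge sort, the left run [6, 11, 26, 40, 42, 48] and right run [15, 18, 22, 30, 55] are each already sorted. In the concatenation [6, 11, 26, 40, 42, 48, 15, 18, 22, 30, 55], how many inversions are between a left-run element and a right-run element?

For each element r of the right run, count left-run elements greater than r:
r = 15: 26, 40, 42, 48 → 4
r = 18: 26, 40, 42, 48 → 4
r = 22: 26, 40, 42, 48 → 4
r = 30: 40, 42, 48 → 3
r = 55: none → 0
Cross-inversions: 4 + 4 + 4 + 3 + 0 = 15

Split inversions: 15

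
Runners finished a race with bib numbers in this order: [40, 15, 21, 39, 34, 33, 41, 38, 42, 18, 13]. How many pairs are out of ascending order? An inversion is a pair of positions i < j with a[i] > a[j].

Count, for each position, how many later elements it exceeds:
40 → 15, 21, 39, 34, 33, 38, 18, 13 → 8
15 → 13 → 1
21 → 18, 13 → 2
39 → 34, 33, 38, 18, 13 → 5
34 → 33, 18, 13 → 3
33 → 18, 13 → 2
41 → 38, 18, 13 → 3
38 → 18, 13 → 2
42 → 18, 13 → 2
18 → 13 → 1
13 → none → 0
Sum: 8 + 1 + 2 + 5 + 3 + 2 + 3 + 2 + 2 + 1 + 0 = 29

Out-of-order pairs: 29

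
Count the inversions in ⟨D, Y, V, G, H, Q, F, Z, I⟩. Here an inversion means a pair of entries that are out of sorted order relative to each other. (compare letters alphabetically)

16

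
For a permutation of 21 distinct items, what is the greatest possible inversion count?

210 inversions

A reversed (strictly descending) arrangement makes every pair an inversion, giving C(21, 2) inversions.
C(21, 2) = 21·20/2 = 210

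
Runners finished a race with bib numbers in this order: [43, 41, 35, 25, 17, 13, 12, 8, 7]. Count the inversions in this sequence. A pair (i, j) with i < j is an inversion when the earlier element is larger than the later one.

Sweep left to right; for each value list the smaller values that follow it:
43: 8
41: 7
35: 6
25: 5
17: 4
13: 3
12: 2
8: 1
7: 0
Sum: 8 + 7 + 6 + 5 + 4 + 3 + 2 + 1 + 0 = 36

36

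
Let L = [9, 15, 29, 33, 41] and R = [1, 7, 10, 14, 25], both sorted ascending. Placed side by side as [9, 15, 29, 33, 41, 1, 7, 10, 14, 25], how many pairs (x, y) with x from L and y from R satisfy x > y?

21 cross-inversions

For each element r of the right run, count left-run elements greater than r:
r = 1: 9, 15, 29, 33, 41 → 5
r = 7: 9, 15, 29, 33, 41 → 5
r = 10: 15, 29, 33, 41 → 4
r = 14: 15, 29, 33, 41 → 4
r = 25: 29, 33, 41 → 3
Cross-inversions: 5 + 5 + 4 + 4 + 3 = 21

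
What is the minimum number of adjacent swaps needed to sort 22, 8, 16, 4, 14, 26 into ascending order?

Minimum adjacent swaps = number of inversions (each swap of adjacent out-of-order elements removes one inversion and no swap can remove more).
Count inversions — for each element, later elements that are smaller:
22: 8, 16, 4, 14 → 4
8: 4 → 1
16: 4, 14 → 2
4: none → 0
14: none → 0
26: none → 0
Total inversions: 4 + 1 + 2 + 0 + 0 + 0 = 7

7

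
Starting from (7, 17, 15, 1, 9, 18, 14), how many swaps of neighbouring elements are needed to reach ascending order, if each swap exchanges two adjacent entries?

9

The minimum number of adjacent swaps to sort an array equals its inversion count, since every such swap removes exactly one inversion.
Count inversions — for each element, later elements that are smaller:
7: 1 → 1
17: 15, 1, 9, 14 → 4
15: 1, 9, 14 → 3
1: none → 0
9: none → 0
18: 14 → 1
14: none → 0
Total inversions: 1 + 4 + 3 + 0 + 0 + 1 + 0 = 9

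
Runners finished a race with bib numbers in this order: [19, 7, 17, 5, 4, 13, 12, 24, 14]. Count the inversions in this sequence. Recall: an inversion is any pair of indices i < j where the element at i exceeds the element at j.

For each element, count later entries that are smaller:
19 → 7, 17, 5, 4, 13, 12, 14 → 7
7 → 5, 4 → 2
17 → 5, 4, 13, 12, 14 → 5
5 → 4 → 1
4 → none → 0
13 → 12 → 1
12 → none → 0
24 → 14 → 1
14 → none → 0
Sum: 7 + 2 + 5 + 1 + 0 + 1 + 0 + 1 + 0 = 17

17 inversions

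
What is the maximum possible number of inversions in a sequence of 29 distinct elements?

406

The maximum occurs when the array is in strictly decreasing order: every one of the C(29, 2) pairs is inverted.
C(29, 2) = 29·28/2 = 406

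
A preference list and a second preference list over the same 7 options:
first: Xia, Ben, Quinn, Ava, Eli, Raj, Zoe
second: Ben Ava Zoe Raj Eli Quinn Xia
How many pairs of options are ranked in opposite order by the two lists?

Assign each item its position (1..7) in the first ordering, then rewrite the second ordering as that position sequence:
positions: Xia→1, Ben→2, Quinn→3, Ava→4, Eli→5, Raj→6, Zoe→7
second ordering as positions: [2, 4, 7, 6, 5, 3, 1]
Discordant pairs = inversions in this position sequence.
2: 1 → 1
4: 3, 1 → 2
7: 6, 5, 3, 1 → 4
6: 5, 3, 1 → 3
5: 3, 1 → 2
3: 1 → 1
1: 0
Total: 1 + 2 + 4 + 3 + 2 + 1 + 0 = 13

Pairs: 13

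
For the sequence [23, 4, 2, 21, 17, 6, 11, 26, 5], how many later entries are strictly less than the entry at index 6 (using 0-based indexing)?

1

The element at index 6 is 11.
Elements after it: 26, 5
Those smaller than 11: 5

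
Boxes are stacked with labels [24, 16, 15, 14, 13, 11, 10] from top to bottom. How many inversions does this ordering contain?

Sweep left to right; for each value list the smaller values that follow it:
24: 6
16: 5
15: 4
14: 3
13: 2
11: 1
10: 0
Sum: 6 + 5 + 4 + 3 + 2 + 1 + 0 = 21

21 inversions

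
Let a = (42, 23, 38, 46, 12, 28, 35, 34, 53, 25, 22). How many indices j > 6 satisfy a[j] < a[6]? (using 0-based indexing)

The element at index 6 is 35.
Elements after it: 34, 53, 25, 22
Those smaller than 35: 34, 25, 22

3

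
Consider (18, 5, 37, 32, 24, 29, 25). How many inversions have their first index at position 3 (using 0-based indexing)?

The element at index 3 is 32.
Elements after it: 24, 29, 25
Those smaller than 32: 24, 29, 25

3 such elements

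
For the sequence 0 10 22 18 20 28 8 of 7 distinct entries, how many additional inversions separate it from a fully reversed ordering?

Maximum inversions for 7 distinct elements is C(7, 2) = 7·6/2 = 21.
Current inversions — for each element, count later smaller elements:
0: 0
10: 1
22: 3
18: 1
20: 1
28: 1
8: 0
Current total: 0 + 1 + 3 + 1 + 1 + 1 + 0 = 7
Shortfall: 21 − 7 = 14

14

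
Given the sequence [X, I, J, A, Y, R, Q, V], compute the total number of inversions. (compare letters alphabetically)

For each element, count later entries that are smaller:
X → I, J, A, R, Q, V → 6
I → A → 1
J → A → 1
A → none → 0
Y → R, Q, V → 3
R → Q → 1
Q → none → 0
V → none → 0
Sum: 6 + 1 + 1 + 0 + 3 + 1 + 0 + 0 = 12

12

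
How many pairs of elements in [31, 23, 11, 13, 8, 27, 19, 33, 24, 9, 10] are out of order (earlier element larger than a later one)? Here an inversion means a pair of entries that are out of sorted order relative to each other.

Count, for each position, how many later elements it exceeds:
31: 9
23: 6
11: 3
13: 3
8: 0
27: 4
19: 2
33: 3
24: 2
9: 0
10: 0
Sum: 9 + 6 + 3 + 3 + 0 + 4 + 2 + 3 + 2 + 0 + 0 = 32

32 inversions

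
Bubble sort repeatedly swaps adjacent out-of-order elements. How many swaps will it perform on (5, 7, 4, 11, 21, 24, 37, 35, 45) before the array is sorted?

3

Minimum adjacent swaps = number of inversions (each swap of adjacent out-of-order elements removes one inversion and no swap can remove more).
Count inversions — for each element, later elements that are smaller:
5: 4 → 1
7: 4 → 1
4: none → 0
11: none → 0
21: none → 0
24: none → 0
37: 35 → 1
35: none → 0
45: none → 0
Total inversions: 1 + 1 + 0 + 0 + 0 + 0 + 1 + 0 + 0 = 3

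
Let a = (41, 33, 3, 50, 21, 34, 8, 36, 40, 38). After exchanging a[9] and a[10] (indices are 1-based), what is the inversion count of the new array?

There are 19 inversions.

Positions 9 and 10 hold 40 and 38; after swapping, the array is [41, 33, 3, 50, 21, 34, 8, 36, 38, 40].
Count, for each position, how many later elements it exceeds:
41 → 33, 3, 21, 34, 8, 36, 38, 40 → 8
33 → 3, 21, 8 → 3
3 → none → 0
50 → 21, 34, 8, 36, 38, 40 → 6
21 → 8 → 1
34 → 8 → 1
8 → none → 0
36 → none → 0
38 → none → 0
40 → none → 0
Sum: 8 + 3 + 0 + 6 + 1 + 1 + 0 + 0 + 0 + 0 = 19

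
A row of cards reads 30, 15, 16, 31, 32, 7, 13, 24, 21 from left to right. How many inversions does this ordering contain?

19 inversions

Count, for each position, how many later elements it exceeds:
30: 6
15: 2
16: 2
31: 4
32: 4
7: 0
13: 0
24: 1
21: 0
Sum: 6 + 2 + 2 + 4 + 4 + 0 + 0 + 1 + 0 = 19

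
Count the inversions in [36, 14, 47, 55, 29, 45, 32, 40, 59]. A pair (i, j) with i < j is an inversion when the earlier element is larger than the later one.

Inversions: 13

For each element, count later entries that are smaller:
36: 3
14: 0
47: 4
55: 4
29: 0
45: 2
32: 0
40: 0
59: 0
Sum: 3 + 0 + 4 + 4 + 0 + 2 + 0 + 0 + 0 = 13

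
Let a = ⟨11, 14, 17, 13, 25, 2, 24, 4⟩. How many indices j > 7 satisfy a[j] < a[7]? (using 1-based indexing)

The element at index 7 is 24.
Elements after it: 4
Those smaller than 24: 4

1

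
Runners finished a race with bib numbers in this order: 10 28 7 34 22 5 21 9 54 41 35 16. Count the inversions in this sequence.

27

Count, for each position, how many later elements it exceeds:
10: 3
28: 6
7: 1
34: 5
22: 4
5: 0
21: 2
9: 0
54: 3
41: 2
35: 1
16: 0
Sum: 3 + 6 + 1 + 5 + 4 + 0 + 2 + 0 + 3 + 2 + 1 + 0 = 27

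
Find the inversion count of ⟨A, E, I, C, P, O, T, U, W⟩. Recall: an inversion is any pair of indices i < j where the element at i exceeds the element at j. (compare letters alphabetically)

Element-by-element contributions:
A → none → 0
E → C → 1
I → C → 1
C → none → 0
P → O → 1
O → none → 0
T → none → 0
U → none → 0
W → none → 0
Sum: 0 + 1 + 1 + 0 + 1 + 0 + 0 + 0 + 0 = 3

3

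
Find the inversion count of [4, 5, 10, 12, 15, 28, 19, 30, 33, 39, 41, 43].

Element-by-element contributions:
4: 0
5: 0
10: 0
12: 0
15: 0
28: 1
19: 0
30: 0
33: 0
39: 0
41: 0
43: 0
Sum: 0 + 0 + 0 + 0 + 0 + 1 + 0 + 0 + 0 + 0 + 0 + 0 = 1

1 inversion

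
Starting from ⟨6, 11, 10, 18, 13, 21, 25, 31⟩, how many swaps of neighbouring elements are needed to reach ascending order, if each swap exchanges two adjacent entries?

2 swaps

Each adjacent swap fixes exactly one inversion, so the minimum swap count equals the number of inversions.
Count inversions — for each element, later elements that are smaller:
6: none → 0
11: 10 → 1
10: none → 0
18: 13 → 1
13: none → 0
21: none → 0
25: none → 0
31: none → 0
Total inversions: 0 + 1 + 0 + 1 + 0 + 0 + 0 + 0 = 2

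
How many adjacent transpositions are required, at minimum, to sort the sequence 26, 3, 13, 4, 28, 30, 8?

Minimum adjacent swaps = number of inversions (each swap of adjacent out-of-order elements removes one inversion and no swap can remove more).
Count inversions — for each element, later elements that are smaller:
26: 3, 13, 4, 8 → 4
3: none → 0
13: 4, 8 → 2
4: none → 0
28: 8 → 1
30: 8 → 1
8: none → 0
Total inversions: 4 + 0 + 2 + 0 + 1 + 1 + 0 = 8

8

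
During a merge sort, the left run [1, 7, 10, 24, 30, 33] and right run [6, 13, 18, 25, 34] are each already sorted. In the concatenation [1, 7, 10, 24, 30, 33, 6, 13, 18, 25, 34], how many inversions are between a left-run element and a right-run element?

13 split inversions

Count, for every r in R, how many entries of L exceed r:
r = 6: 7, 10, 24, 30, 33 → 5
r = 13: 24, 30, 33 → 3
r = 18: 24, 30, 33 → 3
r = 25: 30, 33 → 2
r = 34: none → 0
Cross-inversions: 5 + 3 + 3 + 2 + 0 = 13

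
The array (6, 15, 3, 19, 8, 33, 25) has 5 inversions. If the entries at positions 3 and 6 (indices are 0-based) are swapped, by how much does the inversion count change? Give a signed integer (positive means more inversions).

+1

Positions 3 and 6 hold 19 and 25; after swapping, the array is [6, 15, 3, 25, 8, 33, 19].
Element-by-element contributions:
6: 1
15: 2
3: 0
25: 2
8: 0
33: 1
19: 0
Sum: 1 + 2 + 0 + 2 + 0 + 1 + 0 = 6
Change: 6 − 5 = +1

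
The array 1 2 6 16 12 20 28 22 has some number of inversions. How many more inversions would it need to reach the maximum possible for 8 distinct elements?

26

Maximum inversions for 8 distinct elements is C(8, 2) = 8·7/2 = 28.
Current inversions — for each element, count later smaller elements:
1: 0
2: 0
6: 0
16: 1
12: 0
20: 0
28: 1
22: 0
Current total: 0 + 0 + 0 + 1 + 0 + 0 + 1 + 0 = 2
Shortfall: 28 − 2 = 26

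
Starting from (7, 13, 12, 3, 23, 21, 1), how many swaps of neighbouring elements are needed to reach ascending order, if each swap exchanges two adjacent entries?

11

Each adjacent swap fixes exactly one inversion, so the minimum swap count equals the number of inversions.
Count inversions — for each element, later elements that are smaller:
7: 3, 1 → 2
13: 12, 3, 1 → 3
12: 3, 1 → 2
3: 1 → 1
23: 21, 1 → 2
21: 1 → 1
1: none → 0
Total inversions: 2 + 3 + 2 + 1 + 2 + 1 + 0 = 11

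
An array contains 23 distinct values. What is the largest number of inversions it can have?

Inversions: 253

A reversed (strictly descending) arrangement makes every pair an inversion, giving C(23, 2) inversions.
C(23, 2) = 23·22/2 = 253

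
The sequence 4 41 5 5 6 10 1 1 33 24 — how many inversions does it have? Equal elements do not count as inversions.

19 inversions

Count, for each position, how many later elements it exceeds:
4: 2
41: 8
5: 2
5: 2
6: 2
10: 2
1: 0
1: 0
33: 1
24: 0
Sum: 2 + 8 + 2 + 2 + 2 + 2 + 0 + 0 + 1 + 0 = 19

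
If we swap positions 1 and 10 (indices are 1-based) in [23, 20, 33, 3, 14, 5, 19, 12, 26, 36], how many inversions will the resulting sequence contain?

Inversions: 25

Positions 1 and 10 hold 23 and 36; after swapping, the array is [36, 20, 33, 3, 14, 5, 19, 12, 26, 23].
For each element, count later entries that are smaller:
36 → 20, 33, 3, 14, 5, 19, 12, 26, 23 → 9
20 → 3, 14, 5, 19, 12 → 5
33 → 3, 14, 5, 19, 12, 26, 23 → 7
3 → none → 0
14 → 5, 12 → 2
5 → none → 0
19 → 12 → 1
12 → none → 0
26 → 23 → 1
23 → none → 0
Sum: 9 + 5 + 7 + 0 + 2 + 0 + 1 + 0 + 1 + 0 = 25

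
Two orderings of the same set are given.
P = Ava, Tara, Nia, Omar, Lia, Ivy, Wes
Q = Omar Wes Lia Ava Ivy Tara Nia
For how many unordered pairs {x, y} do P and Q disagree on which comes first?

Assign each item its position (1..7) in the first ordering, then rewrite the second ordering as that position sequence:
positions: Ava→1, Tara→2, Nia→3, Omar→4, Lia→5, Ivy→6, Wes→7
second ordering as positions: [4, 7, 5, 1, 6, 2, 3]
Discordant pairs = inversions in this position sequence.
4: 1, 2, 3 → 3
7: 5, 1, 6, 2, 3 → 5
5: 1, 2, 3 → 3
1: 0
6: 2, 3 → 2
2: 0
3: 0
Total: 3 + 5 + 3 + 0 + 2 + 0 + 0 = 13

Disagreeing pairs: 13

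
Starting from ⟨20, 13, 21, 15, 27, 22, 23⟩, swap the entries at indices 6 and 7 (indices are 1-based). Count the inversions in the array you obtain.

Positions 6 and 7 hold 22 and 23; after swapping, the array is [20, 13, 21, 15, 27, 23, 22].
For each element, count later entries that are smaller:
20: 2
13: 0
21: 1
15: 0
27: 2
23: 1
22: 0
Sum: 2 + 0 + 1 + 0 + 2 + 1 + 0 = 6

6 inversions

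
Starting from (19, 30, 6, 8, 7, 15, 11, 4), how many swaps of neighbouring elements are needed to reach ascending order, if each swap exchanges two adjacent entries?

Minimum adjacent swaps = number of inversions (each swap of adjacent out-of-order elements removes one inversion and no swap can remove more).
Count inversions — for each element, later elements that are smaller:
19: 6, 8, 7, 15, 11, 4 → 6
30: 6, 8, 7, 15, 11, 4 → 6
6: 4 → 1
8: 7, 4 → 2
7: 4 → 1
15: 11, 4 → 2
11: 4 → 1
4: none → 0
Total inversions: 6 + 6 + 1 + 2 + 1 + 2 + 1 + 0 = 19

19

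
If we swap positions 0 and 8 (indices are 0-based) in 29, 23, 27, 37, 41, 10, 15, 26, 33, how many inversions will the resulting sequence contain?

19 inversions

Positions 0 and 8 hold 29 and 33; after swapping, the array is [33, 23, 27, 37, 41, 10, 15, 26, 29].
Count, for each position, how many later elements it exceeds:
33: 6
23: 2
27: 3
37: 4
41: 4
10: 0
15: 0
26: 0
29: 0
Sum: 6 + 2 + 3 + 4 + 4 + 0 + 0 + 0 + 0 = 19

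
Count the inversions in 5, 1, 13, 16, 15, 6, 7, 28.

There are 8 out-of-order pairs.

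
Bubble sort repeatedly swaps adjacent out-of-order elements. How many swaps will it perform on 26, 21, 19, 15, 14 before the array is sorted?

10 swaps

Minimum adjacent swaps = number of inversions (each swap of adjacent out-of-order elements removes one inversion and no swap can remove more).
Count inversions — for each element, later elements that are smaller:
26: 21, 19, 15, 14 → 4
21: 19, 15, 14 → 3
19: 15, 14 → 2
15: 14 → 1
14: none → 0
Total inversions: 4 + 3 + 2 + 1 + 0 = 10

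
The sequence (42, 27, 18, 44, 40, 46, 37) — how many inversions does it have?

9

For each element, count later entries that are smaller:
42 → 27, 18, 40, 37 → 4
27 → 18 → 1
18 → none → 0
44 → 40, 37 → 2
40 → 37 → 1
46 → 37 → 1
37 → none → 0
Sum: 4 + 1 + 0 + 2 + 1 + 1 + 0 = 9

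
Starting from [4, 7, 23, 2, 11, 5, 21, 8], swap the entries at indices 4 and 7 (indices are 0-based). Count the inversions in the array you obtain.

There are 10 inversions.

Positions 4 and 7 hold 11 and 8; after swapping, the array is [4, 7, 23, 2, 8, 5, 21, 11].
For each element, count later entries that are smaller:
4: 1
7: 2
23: 5
2: 0
8: 1
5: 0
21: 1
11: 0
Sum: 1 + 2 + 5 + 0 + 1 + 0 + 1 + 0 = 10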